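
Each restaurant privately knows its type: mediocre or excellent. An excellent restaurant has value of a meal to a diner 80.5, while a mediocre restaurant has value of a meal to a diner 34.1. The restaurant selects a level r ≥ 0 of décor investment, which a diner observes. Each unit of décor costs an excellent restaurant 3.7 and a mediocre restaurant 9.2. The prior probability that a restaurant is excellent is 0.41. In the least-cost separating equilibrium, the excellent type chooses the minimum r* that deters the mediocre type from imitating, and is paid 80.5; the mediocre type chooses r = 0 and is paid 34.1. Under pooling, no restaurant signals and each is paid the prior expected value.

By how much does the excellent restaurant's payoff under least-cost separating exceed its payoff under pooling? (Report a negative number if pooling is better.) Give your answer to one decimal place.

Least-cost separating signal: r* solves 34.1 = 80.5 − 9.2·r*, so r* = (80.5 − 34.1)/9.2 ≈ 5.0435.
Excellent type's separating payoff: 80.5 − 3.7 × r* = 80.5 − 3.7 × (80.5 − 34.1)/9.2 = 80.5 − 171.68/9.2 ≈ 61.839.
Pooling payoff: 0.41 × 80.5 + 0.59 × 34.1 = 53.124.
Difference: 61.839 − 53.124 = 8.715, i.e. 8.7 to one decimal place.
The excellent type prefers to separate.

8.7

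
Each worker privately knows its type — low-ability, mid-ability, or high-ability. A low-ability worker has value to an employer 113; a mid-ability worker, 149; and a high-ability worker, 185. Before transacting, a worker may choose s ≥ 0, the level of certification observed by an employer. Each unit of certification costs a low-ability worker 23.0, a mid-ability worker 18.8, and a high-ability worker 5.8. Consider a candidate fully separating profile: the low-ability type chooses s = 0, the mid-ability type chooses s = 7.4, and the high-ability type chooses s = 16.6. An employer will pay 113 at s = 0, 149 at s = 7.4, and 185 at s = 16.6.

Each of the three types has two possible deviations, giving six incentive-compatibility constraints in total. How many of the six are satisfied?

3

Mid-ability (own payoff 149 − 18.8×7.4 = 9.88): to s=0 gives 113 → profitable ✗; to s=16.6 gives 185 − 18.8×16.6 = -127.08 → no gain ✓.
High-ability (own payoff 185 − 5.8×16.6 = 88.72): to s=0 gives 113 → profitable ✗; to s=7.4 gives 149 − 5.8×7.4 = 106.08 → profitable ✗.
Low-ability (own payoff 113): to s=7.4 gives 149 − 23.0×7.4 = -21.2 → no gain ✓; to s=16.6 gives 185 − 23.0×16.6 = -196.8 → no gain ✓.
3 of the 6 constraints hold; not an equilibrium.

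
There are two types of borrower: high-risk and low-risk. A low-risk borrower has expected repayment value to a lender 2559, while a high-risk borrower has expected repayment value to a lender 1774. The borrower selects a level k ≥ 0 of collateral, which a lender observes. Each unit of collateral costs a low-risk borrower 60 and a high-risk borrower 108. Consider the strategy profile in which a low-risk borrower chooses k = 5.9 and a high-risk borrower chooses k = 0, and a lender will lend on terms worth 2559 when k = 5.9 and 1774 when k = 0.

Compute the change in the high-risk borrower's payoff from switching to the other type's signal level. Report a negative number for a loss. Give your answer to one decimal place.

Playing k = 0 the high-risk borrower receives 1774.
Deviating to k = 5.9 brings payment 2559 at cost 108 × 5.9 = 637.2, netting 1921.8.
Gain from deviating: 1921.8 − 1774 = 147.8.
The gain is positive, so the high-risk type's incentive-compatibility constraint is violated — this profile is not a separating equilibrium.

147.8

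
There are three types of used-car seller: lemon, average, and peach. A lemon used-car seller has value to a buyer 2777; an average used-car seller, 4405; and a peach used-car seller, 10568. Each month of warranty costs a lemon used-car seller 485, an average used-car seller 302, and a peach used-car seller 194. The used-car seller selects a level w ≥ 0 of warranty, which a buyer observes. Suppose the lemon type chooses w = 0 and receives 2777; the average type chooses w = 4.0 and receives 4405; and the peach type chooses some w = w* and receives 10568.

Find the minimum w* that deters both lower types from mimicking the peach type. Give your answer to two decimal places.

Average type (on-path payoff 4405 − 302×4.0 = 3197) won't mimic when 3197 ≥ 10568 − 302·w*, i.e. w* ≥ 24.41.
Lemon type (on-path payoff 2777) won't mimic when 2777 ≥ 10568 − 485·w*, i.e. w* ≥ 16.06.
Both must hold, so w* = max(16.06, 24.41) = 24.41. The average type's constraint binds.

24.41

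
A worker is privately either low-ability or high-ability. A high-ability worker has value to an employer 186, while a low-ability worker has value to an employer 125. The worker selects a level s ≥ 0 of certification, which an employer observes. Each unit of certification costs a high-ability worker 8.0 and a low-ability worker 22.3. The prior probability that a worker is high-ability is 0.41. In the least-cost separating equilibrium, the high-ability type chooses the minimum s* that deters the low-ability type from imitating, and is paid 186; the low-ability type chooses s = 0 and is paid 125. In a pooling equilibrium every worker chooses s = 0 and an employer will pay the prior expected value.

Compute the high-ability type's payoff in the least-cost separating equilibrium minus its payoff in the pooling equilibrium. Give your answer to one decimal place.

Least-cost separating signal: s* solves 125 = 186 − 22.3·s*, so s* = (186 − 125)/22.3 ≈ 2.7354.
High-ability type's separating payoff: 186 − 8.0 × s* = 186 − 8.0 × (186 − 125)/22.3 = 186 − 488/22.3 ≈ 164.117.
Pooling payoff: 0.41 × 186 + 0.59 × 125 = 150.01.
Difference: 164.117 − 150.01 = 14.107, i.e. 14.1 to one decimal place.
The high-ability type prefers to separate.

14.1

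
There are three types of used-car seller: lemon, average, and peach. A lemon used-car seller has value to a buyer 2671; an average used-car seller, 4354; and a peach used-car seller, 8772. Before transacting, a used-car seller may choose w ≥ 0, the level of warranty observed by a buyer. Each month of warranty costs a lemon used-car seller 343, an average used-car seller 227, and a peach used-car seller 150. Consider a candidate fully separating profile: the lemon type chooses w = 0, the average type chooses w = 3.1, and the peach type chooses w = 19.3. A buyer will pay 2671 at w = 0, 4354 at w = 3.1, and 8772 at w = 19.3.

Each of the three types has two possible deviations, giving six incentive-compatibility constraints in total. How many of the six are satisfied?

4

Average (own payoff 4354 − 227×3.1 = 3650.3): to w=0 gives 2671 → no gain ✓; to w=19.3 gives 8772 − 227×19.3 = 4390.9 → profitable ✗.
Lemon (own payoff 2671): to w=3.1 gives 4354 − 343×3.1 = 3290.7 → profitable ✗; to w=19.3 gives 8772 − 343×19.3 = 2152.1 → no gain ✓.
Peach (own payoff 8772 − 150×19.3 = 5877): to w=0 gives 2671 → no gain ✓; to w=3.1 gives 4354 − 150×3.1 = 3889 → no gain ✓.
4 of the 6 constraints hold; not an equilibrium.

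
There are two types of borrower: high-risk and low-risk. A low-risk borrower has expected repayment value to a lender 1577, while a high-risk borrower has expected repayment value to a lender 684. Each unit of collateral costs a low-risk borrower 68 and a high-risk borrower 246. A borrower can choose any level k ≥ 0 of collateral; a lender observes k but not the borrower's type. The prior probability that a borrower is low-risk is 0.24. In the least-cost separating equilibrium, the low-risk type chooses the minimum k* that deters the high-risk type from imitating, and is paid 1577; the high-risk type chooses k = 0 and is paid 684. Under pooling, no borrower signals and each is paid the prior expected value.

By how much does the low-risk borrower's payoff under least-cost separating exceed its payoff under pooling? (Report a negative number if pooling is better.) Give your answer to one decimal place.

Least-cost separating signal: k* solves 684 = 1577 − 246·k*, so k* = (1577 − 684)/246 ≈ 3.6301.
Low-risk type's separating payoff: 1577 − 68 × k* = 1577 − 68 × (1577 − 684)/246 = 1577 − 60724/246 ≈ 1330.154.
Pooling payoff: 0.24 × 1577 + 0.76 × 684 = 898.32.
Difference: 1330.154 − 898.32 = 431.834, i.e. 431.8 to one decimal place.
The low-risk type prefers to separate.

431.8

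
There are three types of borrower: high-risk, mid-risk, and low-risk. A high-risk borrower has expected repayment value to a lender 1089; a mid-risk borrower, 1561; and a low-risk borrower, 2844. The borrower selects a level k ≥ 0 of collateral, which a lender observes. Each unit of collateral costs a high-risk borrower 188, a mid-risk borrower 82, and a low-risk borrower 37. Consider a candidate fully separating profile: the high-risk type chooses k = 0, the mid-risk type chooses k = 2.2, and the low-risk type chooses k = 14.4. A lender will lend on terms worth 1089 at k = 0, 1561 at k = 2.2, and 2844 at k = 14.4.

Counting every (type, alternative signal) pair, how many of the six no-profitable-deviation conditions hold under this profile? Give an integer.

High-risk (own payoff 1089): to k=2.2 gives 1561 − 188×2.2 = 1147.4 → profitable ✗; to k=14.4 gives 2844 − 188×14.4 = 136.8 → no gain ✓.
Mid-risk (own payoff 1561 − 82×2.2 = 1380.6): to k=0 gives 1089 → no gain ✓; to k=14.4 gives 2844 − 82×14.4 = 1663.2 → profitable ✗.
Low-risk (own payoff 2844 − 37×14.4 = 2311.2): to k=0 gives 1089 → no gain ✓; to k=2.2 gives 1561 − 37×2.2 = 1479.6 → no gain ✓.
4 of the 6 constraints hold; not an equilibrium.

4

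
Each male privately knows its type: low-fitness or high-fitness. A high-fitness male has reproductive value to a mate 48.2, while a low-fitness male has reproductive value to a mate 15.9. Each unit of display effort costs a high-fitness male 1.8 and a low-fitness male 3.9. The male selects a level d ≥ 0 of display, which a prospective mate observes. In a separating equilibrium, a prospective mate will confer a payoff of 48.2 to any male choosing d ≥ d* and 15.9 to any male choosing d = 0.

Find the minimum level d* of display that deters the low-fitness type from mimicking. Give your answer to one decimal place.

A low-fitness male choosing d = 0 receives 15.9.
Imitating at d* instead would pay 48.2 at cost 3.9·d*, netting 48.2 − 3.9·d*.
Indifference: 15.9 = 48.2 − 3.9·d*, so d* = (48.2 − 15.9) / 3.9 ≈ 8.3.
This is the low-fitness type's binding incentive-compatibility constraint; any d ≥ 8.3 sustains separation on that side.

8.3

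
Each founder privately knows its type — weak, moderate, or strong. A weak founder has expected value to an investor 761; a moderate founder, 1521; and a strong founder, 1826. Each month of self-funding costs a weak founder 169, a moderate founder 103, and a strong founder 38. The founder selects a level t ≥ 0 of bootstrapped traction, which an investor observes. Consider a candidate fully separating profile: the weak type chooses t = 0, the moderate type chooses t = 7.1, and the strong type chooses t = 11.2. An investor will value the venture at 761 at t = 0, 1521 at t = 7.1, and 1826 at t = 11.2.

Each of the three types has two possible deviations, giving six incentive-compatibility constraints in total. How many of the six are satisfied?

6

Moderate (own payoff 1521 − 103×7.1 = 789.7): to t=0 gives 761 → no gain ✓; to t=11.2 gives 1826 − 103×11.2 = 672.4 → no gain ✓.
Strong (own payoff 1826 − 38×11.2 = 1400.4): to t=0 gives 761 → no gain ✓; to t=7.1 gives 1521 − 38×7.1 = 1251.2 → no gain ✓.
Weak (own payoff 761): to t=7.1 gives 1521 − 169×7.1 = 321.1 → no gain ✓; to t=11.2 gives 1826 − 169×11.2 = -66.8 → no gain ✓.
6 of the 6 constraints hold; this profile is a separating equilibrium.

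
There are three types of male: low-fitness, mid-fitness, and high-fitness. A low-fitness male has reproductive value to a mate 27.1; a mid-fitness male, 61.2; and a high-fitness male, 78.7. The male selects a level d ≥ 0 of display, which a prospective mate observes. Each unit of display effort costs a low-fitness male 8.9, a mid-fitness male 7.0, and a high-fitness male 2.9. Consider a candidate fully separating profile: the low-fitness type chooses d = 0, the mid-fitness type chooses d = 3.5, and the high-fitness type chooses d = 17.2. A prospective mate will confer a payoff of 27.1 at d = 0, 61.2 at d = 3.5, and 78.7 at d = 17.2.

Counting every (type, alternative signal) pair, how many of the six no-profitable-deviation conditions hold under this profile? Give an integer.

4

High-fitness (own payoff 78.7 − 2.9×17.2 = 28.82): to d=0 gives 27.1 → no gain ✓; to d=3.5 gives 61.2 − 2.9×3.5 = 51.05 → profitable ✗.
Mid-fitness (own payoff 61.2 − 7.0×3.5 = 36.7): to d=0 gives 27.1 → no gain ✓; to d=17.2 gives 78.7 − 7.0×17.2 = -41.7 → no gain ✓.
Low-fitness (own payoff 27.1): to d=3.5 gives 61.2 − 8.9×3.5 = 30.05 → profitable ✗; to d=17.2 gives 78.7 − 8.9×17.2 = -74.38 → no gain ✓.
4 of the 6 constraints hold; not an equilibrium.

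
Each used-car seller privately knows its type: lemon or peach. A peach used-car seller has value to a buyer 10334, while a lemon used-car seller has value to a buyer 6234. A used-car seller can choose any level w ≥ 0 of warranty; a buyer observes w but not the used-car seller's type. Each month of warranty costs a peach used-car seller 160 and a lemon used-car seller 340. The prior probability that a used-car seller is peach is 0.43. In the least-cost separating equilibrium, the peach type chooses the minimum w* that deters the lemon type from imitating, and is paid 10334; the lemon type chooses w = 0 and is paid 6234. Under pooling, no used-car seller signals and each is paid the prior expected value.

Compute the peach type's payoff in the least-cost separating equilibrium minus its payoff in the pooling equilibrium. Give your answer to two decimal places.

407.59

Least-cost separating signal: w* solves 6234 = 10334 − 340·w*, so w* = (10334 − 6234)/340 ≈ 12.0588.
Peach type's separating payoff: 10334 − 160 × w* = 10334 − 160 × (10334 − 6234)/340 = 10334 − 656000/340 ≈ 8404.5882.
Pooling payoff: 0.43 × 10334 + 0.57 × 6234 = 7997.
Difference: 8404.5882 − 7997 = 407.5882, i.e. 407.59 to two decimal places.
The peach type prefers to separate.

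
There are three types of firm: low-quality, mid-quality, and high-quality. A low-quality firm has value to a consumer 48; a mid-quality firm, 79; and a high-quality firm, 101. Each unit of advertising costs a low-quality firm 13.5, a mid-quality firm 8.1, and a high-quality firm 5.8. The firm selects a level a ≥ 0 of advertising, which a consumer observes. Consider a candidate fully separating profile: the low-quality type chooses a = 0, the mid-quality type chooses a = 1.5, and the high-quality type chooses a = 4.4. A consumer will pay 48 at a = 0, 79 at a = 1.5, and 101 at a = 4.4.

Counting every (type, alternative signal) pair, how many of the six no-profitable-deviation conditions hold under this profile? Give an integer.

High-quality (own payoff 101 − 5.8×4.4 = 75.48): to a=0 gives 48 → no gain ✓; to a=1.5 gives 79 − 5.8×1.5 = 70.3 → no gain ✓.
Mid-quality (own payoff 79 − 8.1×1.5 = 66.85): to a=0 gives 48 → no gain ✓; to a=4.4 gives 101 − 8.1×4.4 = 65.36 → no gain ✓.
Low-quality (own payoff 48): to a=1.5 gives 79 − 13.5×1.5 = 58.75 → profitable ✗; to a=4.4 gives 101 − 13.5×4.4 = 41.6 → no gain ✓.
5 of the 6 constraints hold; not an equilibrium.

5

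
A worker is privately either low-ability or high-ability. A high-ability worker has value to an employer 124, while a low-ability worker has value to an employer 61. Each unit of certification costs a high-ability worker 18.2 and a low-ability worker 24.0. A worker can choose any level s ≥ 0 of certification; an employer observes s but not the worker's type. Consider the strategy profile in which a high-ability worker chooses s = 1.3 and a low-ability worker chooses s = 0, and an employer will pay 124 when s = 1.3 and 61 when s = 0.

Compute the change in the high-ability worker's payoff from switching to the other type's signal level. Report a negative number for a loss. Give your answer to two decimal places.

Playing s = 1.3 the high-ability worker receives 124 − 18.2 × 1.3 = 100.34.
Deviating to s = 0 yields 61 instead.
Gain from deviating: 61 − 100.34 = -39.34.
The gain is negative, so the high-ability type's incentive-compatibility constraint is satisfied.

-39.34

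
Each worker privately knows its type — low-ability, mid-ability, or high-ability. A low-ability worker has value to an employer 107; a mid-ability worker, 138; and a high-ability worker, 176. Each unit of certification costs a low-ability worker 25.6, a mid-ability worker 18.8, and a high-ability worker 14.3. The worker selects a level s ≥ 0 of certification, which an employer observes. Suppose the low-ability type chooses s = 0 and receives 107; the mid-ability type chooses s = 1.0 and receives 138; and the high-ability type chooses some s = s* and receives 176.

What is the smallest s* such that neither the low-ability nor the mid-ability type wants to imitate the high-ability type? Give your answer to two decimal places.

Low-ability type (on-path payoff 107) won't mimic when 107 ≥ 176 − 25.6·s*, i.e. s* ≥ 2.70.
Mid-ability type (on-path payoff 138 − 18.8×1.0 = 119.2) won't mimic when 119.2 ≥ 176 − 18.8·s*, i.e. s* ≥ 3.02.
Both must hold, so s* = max(2.70, 3.02) = 3.02. The mid-ability type's constraint binds.

3.02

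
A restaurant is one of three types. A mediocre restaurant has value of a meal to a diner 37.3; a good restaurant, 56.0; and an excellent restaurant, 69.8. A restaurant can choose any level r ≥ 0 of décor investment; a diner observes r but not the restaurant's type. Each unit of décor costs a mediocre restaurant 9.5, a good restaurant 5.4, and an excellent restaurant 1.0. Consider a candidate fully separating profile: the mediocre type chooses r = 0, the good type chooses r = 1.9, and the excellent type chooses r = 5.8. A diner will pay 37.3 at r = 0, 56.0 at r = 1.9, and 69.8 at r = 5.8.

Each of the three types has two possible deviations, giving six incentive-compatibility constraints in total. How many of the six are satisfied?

Mediocre (own payoff 37.3): to r=1.9 gives 56.0 − 9.5×1.9 = 37.95 → profitable ✗; to r=5.8 gives 69.8 − 9.5×5.8 = 14.7 → no gain ✓.
Good (own payoff 56.0 − 5.4×1.9 = 45.74): to r=0 gives 37.3 → no gain ✓; to r=5.8 gives 69.8 − 5.4×5.8 = 38.48 → no gain ✓.
Excellent (own payoff 69.8 − 1.0×5.8 = 64): to r=0 gives 37.3 → no gain ✓; to r=1.9 gives 56.0 − 1.0×1.9 = 54.1 → no gain ✓.
5 of the 6 constraints hold; not an equilibrium.

5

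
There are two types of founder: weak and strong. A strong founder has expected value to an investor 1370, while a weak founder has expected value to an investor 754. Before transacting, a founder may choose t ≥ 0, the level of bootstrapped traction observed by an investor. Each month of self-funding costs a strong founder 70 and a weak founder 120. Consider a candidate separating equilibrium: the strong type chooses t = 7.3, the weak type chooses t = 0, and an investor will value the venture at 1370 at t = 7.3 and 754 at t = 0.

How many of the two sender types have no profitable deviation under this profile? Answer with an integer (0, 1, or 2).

Weak type: stay at 0 → 754; mimic → 1370 − 120 × 7.3 = 494. IC holds (754 ≥ 494).
Strong type: signal → 1370 − 70 × 7.3 = 859; deviate to 0 → 754. IC holds (859 ≥ 754).
2 of 2 constraints hold, so this is a separating equilibrium.

2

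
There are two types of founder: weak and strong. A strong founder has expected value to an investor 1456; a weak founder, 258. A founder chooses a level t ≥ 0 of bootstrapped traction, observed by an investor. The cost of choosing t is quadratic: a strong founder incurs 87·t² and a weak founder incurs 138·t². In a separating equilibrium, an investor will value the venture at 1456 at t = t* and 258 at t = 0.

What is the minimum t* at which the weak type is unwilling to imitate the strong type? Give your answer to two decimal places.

2.95

The weak type at t = 0 receives 258; imitating at t* yields 1456 − 138·t*².
Indifference: 258 = 1456 − 138·t*², so t*² = (1456 − 258) / 138 ≈ 8.6812.
t* = √8.6812 ≈ 2.95.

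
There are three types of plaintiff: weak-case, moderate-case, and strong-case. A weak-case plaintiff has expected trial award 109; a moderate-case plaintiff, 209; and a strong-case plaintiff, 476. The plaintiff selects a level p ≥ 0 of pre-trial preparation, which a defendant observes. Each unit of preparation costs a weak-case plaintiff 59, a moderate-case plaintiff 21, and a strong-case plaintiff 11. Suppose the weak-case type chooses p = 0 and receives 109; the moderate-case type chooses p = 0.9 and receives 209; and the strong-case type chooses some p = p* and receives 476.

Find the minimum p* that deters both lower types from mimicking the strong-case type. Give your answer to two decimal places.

13.61

Weak-case type (on-path payoff 109) won't mimic when 109 ≥ 476 − 59·p*, i.e. p* ≥ 6.22.
Moderate-case type (on-path payoff 209 − 21×0.9 = 190.1) won't mimic when 190.1 ≥ 476 − 21·p*, i.e. p* ≥ 13.61.
Both must hold, so p* = max(6.22, 13.61) = 13.61. The moderate-case type's constraint binds.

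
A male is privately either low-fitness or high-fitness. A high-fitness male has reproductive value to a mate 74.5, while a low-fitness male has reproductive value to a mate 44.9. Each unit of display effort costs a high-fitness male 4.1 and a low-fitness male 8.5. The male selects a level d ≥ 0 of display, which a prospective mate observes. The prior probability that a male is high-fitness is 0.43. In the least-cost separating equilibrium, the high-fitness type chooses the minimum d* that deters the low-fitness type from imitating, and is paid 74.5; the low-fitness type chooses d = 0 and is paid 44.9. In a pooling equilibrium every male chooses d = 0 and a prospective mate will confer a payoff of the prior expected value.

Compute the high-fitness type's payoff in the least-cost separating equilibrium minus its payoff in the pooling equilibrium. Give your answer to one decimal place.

Least-cost separating signal: d* solves 44.9 = 74.5 − 8.5·d*, so d* = (74.5 − 44.9)/8.5 ≈ 3.4824.
High-fitness type's separating payoff: 74.5 − 4.1 × d* = 74.5 − 4.1 × (74.5 − 44.9)/8.5 = 74.5 − 121.36/8.5 ≈ 60.222.
Pooling payoff: 0.43 × 74.5 + 0.57 × 44.9 = 57.628.
Difference: 60.222 − 57.628 = 2.594, i.e. 2.6 to one decimal place.
The high-fitness type prefers to separate.

2.6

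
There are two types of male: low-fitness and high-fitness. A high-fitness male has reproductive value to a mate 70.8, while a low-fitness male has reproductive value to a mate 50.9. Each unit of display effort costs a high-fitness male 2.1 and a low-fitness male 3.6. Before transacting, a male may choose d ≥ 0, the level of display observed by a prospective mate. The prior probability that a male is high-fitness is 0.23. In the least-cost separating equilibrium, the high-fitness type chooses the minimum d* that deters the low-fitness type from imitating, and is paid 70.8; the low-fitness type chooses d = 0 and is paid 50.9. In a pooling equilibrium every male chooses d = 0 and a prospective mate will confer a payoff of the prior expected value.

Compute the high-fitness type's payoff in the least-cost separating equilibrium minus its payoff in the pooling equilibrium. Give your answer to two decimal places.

Least-cost separating signal: d* solves 50.9 = 70.8 − 3.6·d*, so d* = (70.8 − 50.9)/3.6 ≈ 5.5278.
High-fitness type's separating payoff: 70.8 − 2.1 × d* = 70.8 − 2.1 × (70.8 − 50.9)/3.6 = 70.8 − 41.79/3.6 ≈ 59.1917.
Pooling payoff: 0.23 × 70.8 + 0.77 × 50.9 = 55.477.
Difference: 59.1917 − 55.477 = 3.7147, i.e. 3.71 to two decimal places.
The high-fitness type prefers to separate.

3.71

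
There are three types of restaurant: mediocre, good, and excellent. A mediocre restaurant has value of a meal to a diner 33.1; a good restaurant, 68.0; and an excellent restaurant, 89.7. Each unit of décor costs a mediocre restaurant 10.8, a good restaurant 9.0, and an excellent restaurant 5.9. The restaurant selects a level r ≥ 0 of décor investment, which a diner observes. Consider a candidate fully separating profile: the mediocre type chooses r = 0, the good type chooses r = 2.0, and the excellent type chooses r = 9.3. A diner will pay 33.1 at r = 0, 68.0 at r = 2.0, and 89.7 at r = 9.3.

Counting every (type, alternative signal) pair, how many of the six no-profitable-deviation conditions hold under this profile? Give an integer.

4

Mediocre (own payoff 33.1): to r=2.0 gives 68.0 − 10.8×2.0 = 46.4 → profitable ✗; to r=9.3 gives 89.7 − 10.8×9.3 = -10.74 → no gain ✓.
Excellent (own payoff 89.7 − 5.9×9.3 = 34.83): to r=0 gives 33.1 → no gain ✓; to r=2.0 gives 68.0 − 5.9×2.0 = 56.2 → profitable ✗.
Good (own payoff 68.0 − 9.0×2.0 = 50): to r=0 gives 33.1 → no gain ✓; to r=9.3 gives 89.7 − 9.0×9.3 = 6 → no gain ✓.
4 of the 6 constraints hold; not an equilibrium.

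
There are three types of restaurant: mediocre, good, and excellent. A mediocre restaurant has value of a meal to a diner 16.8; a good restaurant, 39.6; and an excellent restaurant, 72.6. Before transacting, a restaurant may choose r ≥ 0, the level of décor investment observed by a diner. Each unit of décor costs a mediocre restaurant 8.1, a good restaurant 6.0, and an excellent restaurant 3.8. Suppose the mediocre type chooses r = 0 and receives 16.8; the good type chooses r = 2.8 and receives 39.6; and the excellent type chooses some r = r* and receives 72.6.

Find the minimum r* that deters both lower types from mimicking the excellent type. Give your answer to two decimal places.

Good type (on-path payoff 39.6 − 6.0×2.8 = 22.8) won't mimic when 22.8 ≥ 72.6 − 6.0·r*, i.e. r* ≥ 8.30.
Mediocre type (on-path payoff 16.8) won't mimic when 16.8 ≥ 72.6 − 8.1·r*, i.e. r* ≥ 6.89.
Both must hold, so r* = max(6.89, 8.30) = 8.30. The good type's constraint binds.

8.30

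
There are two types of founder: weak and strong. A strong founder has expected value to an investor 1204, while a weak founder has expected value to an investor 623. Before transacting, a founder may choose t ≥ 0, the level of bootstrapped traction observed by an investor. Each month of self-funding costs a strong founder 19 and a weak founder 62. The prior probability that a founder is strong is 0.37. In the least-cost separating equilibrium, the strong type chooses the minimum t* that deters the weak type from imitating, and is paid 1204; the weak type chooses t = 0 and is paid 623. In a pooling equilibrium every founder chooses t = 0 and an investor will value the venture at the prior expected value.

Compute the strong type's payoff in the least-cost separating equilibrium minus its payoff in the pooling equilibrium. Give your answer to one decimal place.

Least-cost separating signal: t* solves 623 = 1204 − 62·t*, so t* = (1204 − 623)/62 ≈ 9.3710.
Strong type's separating payoff: 1204 − 19 × t* = 1204 − 19 × (1204 − 623)/62 = 1204 − 11039/62 ≈ 1025.952.
Pooling payoff: 0.37 × 1204 + 0.63 × 623 = 837.97.
Difference: 1025.952 − 837.97 = 187.982, i.e. 188.0 to one decimal place.
The strong type prefers to separate.

188.0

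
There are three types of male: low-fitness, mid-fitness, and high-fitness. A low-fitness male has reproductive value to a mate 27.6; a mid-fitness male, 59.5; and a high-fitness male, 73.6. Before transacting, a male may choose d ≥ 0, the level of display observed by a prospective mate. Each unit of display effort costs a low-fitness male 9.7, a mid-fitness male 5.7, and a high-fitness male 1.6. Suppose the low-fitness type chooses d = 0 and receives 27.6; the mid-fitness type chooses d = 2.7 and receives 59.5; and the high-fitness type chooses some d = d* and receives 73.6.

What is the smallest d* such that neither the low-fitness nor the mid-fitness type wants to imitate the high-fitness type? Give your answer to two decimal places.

Low-fitness type (on-path payoff 27.6) won't mimic when 27.6 ≥ 73.6 − 9.7·d*, i.e. d* ≥ 4.74.
Mid-fitness type (on-path payoff 59.5 − 5.7×2.7 = 44.11) won't mimic when 44.11 ≥ 73.6 − 5.7·d*, i.e. d* ≥ 5.17.
Both must hold, so d* = max(4.74, 5.17) = 5.17. The mid-fitness type's constraint binds.

5.17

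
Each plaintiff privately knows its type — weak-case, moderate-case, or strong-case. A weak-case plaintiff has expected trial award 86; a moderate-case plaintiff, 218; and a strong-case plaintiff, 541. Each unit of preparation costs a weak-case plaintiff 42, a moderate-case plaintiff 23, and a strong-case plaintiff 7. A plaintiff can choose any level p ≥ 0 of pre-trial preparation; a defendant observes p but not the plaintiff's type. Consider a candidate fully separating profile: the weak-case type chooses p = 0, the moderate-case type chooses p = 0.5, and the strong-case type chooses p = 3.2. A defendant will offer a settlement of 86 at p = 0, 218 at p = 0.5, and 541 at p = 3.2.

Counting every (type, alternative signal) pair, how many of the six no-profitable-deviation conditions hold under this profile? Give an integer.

Strong-case (own payoff 541 − 7×3.2 = 518.6): to p=0 gives 86 → no gain ✓; to p=0.5 gives 218 − 7×0.5 = 214.5 → no gain ✓.
Moderate-case (own payoff 218 − 23×0.5 = 206.5): to p=0 gives 86 → no gain ✓; to p=3.2 gives 541 − 23×3.2 = 467.4 → profitable ✗.
Weak-case (own payoff 86): to p=0.5 gives 218 − 42×0.5 = 197 → profitable ✗; to p=3.2 gives 541 − 42×3.2 = 406.6 → profitable ✗.
3 of the 6 constraints hold; not an equilibrium.

3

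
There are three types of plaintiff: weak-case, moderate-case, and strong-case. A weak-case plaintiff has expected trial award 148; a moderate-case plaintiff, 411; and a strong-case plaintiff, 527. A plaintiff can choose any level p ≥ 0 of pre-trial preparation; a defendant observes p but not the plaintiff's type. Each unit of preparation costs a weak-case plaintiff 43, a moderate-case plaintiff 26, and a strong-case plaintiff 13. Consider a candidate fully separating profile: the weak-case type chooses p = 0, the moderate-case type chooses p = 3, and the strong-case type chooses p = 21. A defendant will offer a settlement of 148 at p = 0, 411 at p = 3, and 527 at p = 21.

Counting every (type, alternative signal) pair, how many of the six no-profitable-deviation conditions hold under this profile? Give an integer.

Strong-case (own payoff 527 − 13×21 = 254): to p=0 gives 148 → no gain ✓; to p=3 gives 411 − 13×3 = 372 → profitable ✗.
Moderate-case (own payoff 411 − 26×3 = 333): to p=0 gives 148 → no gain ✓; to p=21 gives 527 − 26×21 = -19 → no gain ✓.
Weak-case (own payoff 148): to p=3 gives 411 − 43×3 = 282 → profitable ✗; to p=21 gives 527 − 43×21 = -376 → no gain ✓.
4 of the 6 constraints hold; not an equilibrium.

4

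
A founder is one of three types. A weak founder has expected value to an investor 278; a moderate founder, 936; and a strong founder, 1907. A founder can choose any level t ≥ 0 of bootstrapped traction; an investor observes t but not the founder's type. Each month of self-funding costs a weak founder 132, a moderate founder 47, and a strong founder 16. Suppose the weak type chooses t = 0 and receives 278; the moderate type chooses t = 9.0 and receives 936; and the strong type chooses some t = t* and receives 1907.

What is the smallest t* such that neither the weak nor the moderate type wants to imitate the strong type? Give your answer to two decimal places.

Weak type (on-path payoff 278) won't mimic when 278 ≥ 1907 − 132·t*, i.e. t* ≥ 12.34.
Moderate type (on-path payoff 936 − 47×9.0 = 513) won't mimic when 513 ≥ 1907 − 47·t*, i.e. t* ≥ 29.66.
Both must hold, so t* = max(12.34, 29.66) = 29.66. The moderate type's constraint binds.

29.66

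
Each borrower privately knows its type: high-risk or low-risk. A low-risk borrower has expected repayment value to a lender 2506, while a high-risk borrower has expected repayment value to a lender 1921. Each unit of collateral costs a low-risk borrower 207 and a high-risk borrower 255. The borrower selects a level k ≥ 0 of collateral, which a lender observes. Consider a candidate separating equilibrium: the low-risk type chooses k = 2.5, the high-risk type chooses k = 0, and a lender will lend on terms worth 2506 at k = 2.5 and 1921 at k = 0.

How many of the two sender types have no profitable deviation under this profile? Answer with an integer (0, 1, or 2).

High-risk type: stay at 0 → 1921; mimic → 2506 − 255 × 2.5 = 1868.5. IC holds (1921 ≥ 1868.5).
Low-risk type: signal → 2506 − 207 × 2.5 = 1988.5; deviate to 0 → 1921. IC holds (1988.5 ≥ 1921).
2 of 2 constraints hold, so this is a separating equilibrium.

2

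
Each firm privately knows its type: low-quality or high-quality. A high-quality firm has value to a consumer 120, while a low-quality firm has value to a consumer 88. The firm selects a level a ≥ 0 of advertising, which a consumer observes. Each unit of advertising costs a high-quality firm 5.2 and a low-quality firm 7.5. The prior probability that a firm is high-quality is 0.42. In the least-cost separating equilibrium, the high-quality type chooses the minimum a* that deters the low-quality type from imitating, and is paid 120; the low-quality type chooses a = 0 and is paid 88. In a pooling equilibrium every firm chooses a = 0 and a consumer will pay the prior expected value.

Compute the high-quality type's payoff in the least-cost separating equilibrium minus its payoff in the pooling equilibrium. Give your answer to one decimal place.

Least-cost separating signal: a* solves 88 = 120 − 7.5·a*, so a* = (120 − 88)/7.5 ≈ 4.2667.
High-quality type's separating payoff: 120 − 5.2 × a* = 120 − 5.2 × (120 − 88)/7.5 = 120 − 166.4/7.5 ≈ 97.813.
Pooling payoff: 0.42 × 120 + 0.58 × 88 = 101.44.
Difference: 97.813 − 101.44 = -3.627, i.e. -3.6 to one decimal place.
The high-quality type would prefer the pooling outcome.

-3.6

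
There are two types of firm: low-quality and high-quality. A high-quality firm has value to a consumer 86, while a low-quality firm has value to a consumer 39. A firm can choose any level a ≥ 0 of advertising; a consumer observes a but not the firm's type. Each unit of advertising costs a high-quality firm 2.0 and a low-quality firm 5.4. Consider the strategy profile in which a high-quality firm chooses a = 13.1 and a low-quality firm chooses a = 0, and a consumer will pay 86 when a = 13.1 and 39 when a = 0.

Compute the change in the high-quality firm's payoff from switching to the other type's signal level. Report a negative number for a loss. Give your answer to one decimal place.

-20.8

Playing a = 13.1 the high-quality firm receives 86 − 2.0 × 13.1 = 59.8.
Deviating to a = 0 yields 39 instead.
Gain from deviating: 39 − 59.8 = -20.8.
The gain is negative, so the high-quality type's incentive-compatibility constraint is satisfied.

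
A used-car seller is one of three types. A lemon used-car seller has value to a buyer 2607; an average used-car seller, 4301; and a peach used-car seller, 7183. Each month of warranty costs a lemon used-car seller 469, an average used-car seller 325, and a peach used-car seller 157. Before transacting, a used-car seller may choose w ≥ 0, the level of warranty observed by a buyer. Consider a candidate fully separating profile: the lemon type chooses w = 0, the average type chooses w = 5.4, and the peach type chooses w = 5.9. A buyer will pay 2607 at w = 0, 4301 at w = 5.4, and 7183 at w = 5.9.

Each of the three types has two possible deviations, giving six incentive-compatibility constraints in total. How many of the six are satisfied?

Lemon (own payoff 2607): to w=5.4 gives 4301 − 469×5.4 = 1768.4 → no gain ✓; to w=5.9 gives 7183 − 469×5.9 = 4415.9 → profitable ✗.
Average (own payoff 4301 − 325×5.4 = 2546): to w=0 gives 2607 → profitable ✗; to w=5.9 gives 7183 − 325×5.9 = 5265.5 → profitable ✗.
Peach (own payoff 7183 − 157×5.9 = 6256.7): to w=0 gives 2607 → no gain ✓; to w=5.4 gives 4301 − 157×5.4 = 3453.2 → no gain ✓.
3 of the 6 constraints hold; not an equilibrium.

3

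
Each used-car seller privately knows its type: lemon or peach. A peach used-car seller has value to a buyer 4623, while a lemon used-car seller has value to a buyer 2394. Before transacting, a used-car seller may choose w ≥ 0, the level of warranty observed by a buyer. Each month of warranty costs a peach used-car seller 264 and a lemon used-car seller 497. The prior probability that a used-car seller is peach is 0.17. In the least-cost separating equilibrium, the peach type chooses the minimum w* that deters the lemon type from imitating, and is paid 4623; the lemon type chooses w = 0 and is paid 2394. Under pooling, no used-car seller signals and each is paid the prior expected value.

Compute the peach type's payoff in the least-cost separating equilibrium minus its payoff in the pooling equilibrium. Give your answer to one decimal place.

Least-cost separating signal: w* solves 2394 = 4623 − 497·w*, so w* = (4623 − 2394)/497 ≈ 4.4849.
Peach type's separating payoff: 4623 − 264 × w* = 4623 − 264 × (4623 − 2394)/497 = 4623 − 588456/497 ≈ 3438.984.
Pooling payoff: 0.17 × 4623 + 0.83 × 2394 = 2772.93.
Difference: 3438.984 − 2772.93 = 666.054, i.e. 666.1 to one decimal place.
The peach type prefers to separate.

666.1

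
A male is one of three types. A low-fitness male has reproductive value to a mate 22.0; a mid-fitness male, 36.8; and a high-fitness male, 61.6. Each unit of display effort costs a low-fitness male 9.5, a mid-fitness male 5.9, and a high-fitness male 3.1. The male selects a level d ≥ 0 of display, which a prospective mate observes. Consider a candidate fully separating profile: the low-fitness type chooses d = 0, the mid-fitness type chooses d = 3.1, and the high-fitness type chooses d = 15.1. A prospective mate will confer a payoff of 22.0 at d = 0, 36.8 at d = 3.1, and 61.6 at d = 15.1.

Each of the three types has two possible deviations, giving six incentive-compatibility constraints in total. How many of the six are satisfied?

Low-fitness (own payoff 22.0): to d=3.1 gives 36.8 − 9.5×3.1 = 7.35 → no gain ✓; to d=15.1 gives 61.6 − 9.5×15.1 = -81.85 → no gain ✓.
High-fitness (own payoff 61.6 − 3.1×15.1 = 14.79): to d=0 gives 22.0 → profitable ✗; to d=3.1 gives 36.8 − 3.1×3.1 = 27.19 → profitable ✗.
Mid-fitness (own payoff 36.8 − 5.9×3.1 = 18.51): to d=0 gives 22.0 → profitable ✗; to d=15.1 gives 61.6 − 5.9×15.1 = -27.49 → no gain ✓.
3 of the 6 constraints hold; not an equilibrium.

3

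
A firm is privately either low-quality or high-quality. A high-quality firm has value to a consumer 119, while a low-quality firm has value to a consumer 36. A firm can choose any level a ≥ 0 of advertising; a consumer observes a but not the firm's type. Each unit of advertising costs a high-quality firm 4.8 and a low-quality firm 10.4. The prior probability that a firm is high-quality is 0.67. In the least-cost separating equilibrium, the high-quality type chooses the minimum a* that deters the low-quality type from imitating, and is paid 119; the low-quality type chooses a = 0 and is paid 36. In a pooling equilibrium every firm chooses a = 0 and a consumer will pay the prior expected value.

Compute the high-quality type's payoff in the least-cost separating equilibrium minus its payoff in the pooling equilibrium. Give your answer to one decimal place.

-10.9

Least-cost separating signal: a* solves 36 = 119 − 10.4·a*, so a* = (119 − 36)/10.4 ≈ 7.9808.
High-quality type's separating payoff: 119 − 4.8 × a* = 119 − 4.8 × (119 − 36)/10.4 = 119 − 398.4/10.4 ≈ 80.692.
Pooling payoff: 0.67 × 119 + 0.33 × 36 = 91.61.
Difference: 80.692 − 91.61 = -10.918, i.e. -10.9 to one decimal place.
The high-quality type would prefer the pooling outcome.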